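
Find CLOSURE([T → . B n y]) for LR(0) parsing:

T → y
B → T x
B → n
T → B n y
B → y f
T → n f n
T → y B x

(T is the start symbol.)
{ [B → . T x], [B → . n], [B → . y f], [T → . B n y], [T → . n f n], [T → . y B x], [T → . y] }

To compute CLOSURE, for each item [A → α.Bβ] where B is a non-terminal, add [B → .γ] for all productions B → γ; repeat for the newly added items until nothing changes.

Start with: [T → . B n y]
  [T → . B n y] has the dot before B: add [B → . T x], [B → . n], [B → . y f]
  [B → . T x] has the dot before T: add [T → . y], [T → . n f n], [T → . y B x]
No further items can be added.

CLOSURE = { [B → . T x], [B → . n], [B → . y f], [T → . B n y], [T → . n f n], [T → . y B x], [T → . y] }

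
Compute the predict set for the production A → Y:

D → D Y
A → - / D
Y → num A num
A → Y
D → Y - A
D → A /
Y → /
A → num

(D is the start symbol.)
{ '/', 'num' }

PREDICT(A → Y) = (FIRST(RHS) \ {ε}) ∪ (FOLLOW(A) if ε ∈ FIRST(RHS), i.e. RHS ⇒* ε)
FIRST(Y) = { '/', 'num' }
FIRST(Y) = { '/', 'num' }
ε ∉ FIRST(Y), so FOLLOW(A) is not added.
PREDICT(A → Y) = { '/', 'num' }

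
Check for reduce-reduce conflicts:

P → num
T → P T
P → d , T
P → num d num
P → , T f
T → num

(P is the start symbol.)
A reduce-reduce conflict occurs when an LR(0) state has two complete items [A → α .] and [B → β .] — both call for a reduction, and with no lookahead the parser cannot choose between them.

Augment with P' → P and build the canonical LR(0) collection (I0 = CLOSURE({[P' → . P]}), then GOTO on every symbol after a dot until no new states appear). It has 14 states:
  I0: { [P → . , T f], [P → . d , T], [P → . num d num], [P → . num], [P' → . P] }  — shift
  I1: { [P → , . T f], [P → . , T f], [P → . d , T], [P → . num d num], [P → . num], [T → . P T], [T → . num] }  — shift
  I2: { [P' → P .] }  — accept
  I3: { [P → d . , T] }  — shift
  I4: { [P → num . d num], [P → num .] }  — shift, reduce
  I5: { [P → num d . num] }  — shift
  I6: { [P → num d num .] }  — reduce
  I7: { [P → . , T f], [P → . d , T], [P → . num d num], [P → . num], [P → d , . T], [T → . P T], [T → . num] }  — shift
  I8: { [P → . , T f], [P → . d , T], [P → . num d num], [P → . num], [T → . P T], [T → . num], [T → P . T] }  — shift
  I9: { [P → d , T .] }  — reduce
  I10: { [P → num . d num], [P → num .], [T → num .] }  — shift, 2 reduces
  I11: { [T → P T .] }  — reduce
  I12: { [P → , T . f] }  — shift
  I13: { [P → , T f .] }  — reduce

I10 contains complete items [P → num .], [T → num .] — reduce-reduce conflict.

Answer: Yes — I10: [P → num .] vs [T → num .]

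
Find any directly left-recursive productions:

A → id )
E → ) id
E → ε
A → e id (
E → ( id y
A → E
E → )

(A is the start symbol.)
Direct left recursion occurs when N → N α for some non-terminal N (the right-hand side begins with the left-hand side itself).

A → id ): starts with id
E → ) id: starts with ')'
E → ε: starts with ε
A → e id (: starts with e
E → ( id y: starts with '('
A → E: starts with E
E → ): starts with ')'

No direct left recursion found.

Answer: No direct left recursion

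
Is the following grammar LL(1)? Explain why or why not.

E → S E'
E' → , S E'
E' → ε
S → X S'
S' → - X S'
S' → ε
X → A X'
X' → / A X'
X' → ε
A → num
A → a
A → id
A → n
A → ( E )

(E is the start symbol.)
A grammar is LL(1) if for each non-terminal N with multiple productions, the predict sets of those productions are pairwise disjoint, where PREDICT(N → α) = (FIRST(α) \ {ε}) ∪ (FOLLOW(N) if α ⇒* ε).

Relevant sets:
  FOLLOW(E') = { $, ')' }
  FOLLOW(S') = { $, ')', ',' }
  FOLLOW(X') = { $, ')', ',', '-' }

For E':
  PREDICT(E' → ',' S E') = { ',' }
  PREDICT(E' → ε) = { $, ')' }
For S':
  PREDICT(S' → '-' X S') = { '-' }
  PREDICT(S' → ε) = { $, ')', ',' }
For X':
  PREDICT(X' → '/' A X') = { '/' }
  PREDICT(X' → ε) = { $, ')', ',', '-' }
For A:
  PREDICT(A → num) = { 'num' }
  PREDICT(A → a) = { 'a' }
  PREDICT(A → id) = { 'id' }
  PREDICT(A → n) = { 'n' }
  PREDICT(A → '(' E ')') = { '(' }
E, S, X have a single production, so nothing to check there.

All predict sets are disjoint. The grammar IS LL(1).

Answer: Yes, the grammar is LL(1).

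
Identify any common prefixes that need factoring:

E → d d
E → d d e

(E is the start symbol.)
Left-factoring is needed when two productions for the same non-terminal
share a common prefix on the right-hand side.

Productions for E:
  E → d d
  E → d d e

Found common prefix 'd d' in productions for E

Answer: Yes, E has productions with common prefix 'd d'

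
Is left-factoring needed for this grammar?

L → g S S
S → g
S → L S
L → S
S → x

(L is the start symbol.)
Left-factoring is needed when two productions for the same non-terminal
share a common prefix on the right-hand side.

Productions for L:
  L → g S S
  L → S
Productions for S:
  S → g
  S → L S
  S → x

No common prefixes found.

Answer: No, left-factoring is not needed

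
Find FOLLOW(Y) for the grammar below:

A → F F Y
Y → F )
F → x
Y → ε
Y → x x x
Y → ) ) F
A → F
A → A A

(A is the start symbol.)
In A → F F Y: Y is at the end, add FOLLOW(A)

The FOLLOW sets referred to above (computed the same way, to a fixed point):
  FOLLOW(A) = { $, 'x' }

Taking the union: FOLLOW(Y) = { $, 'x' }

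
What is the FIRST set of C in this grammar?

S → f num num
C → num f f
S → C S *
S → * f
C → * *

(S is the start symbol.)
To compute FIRST(C), examine every production with C on the left-hand side, reading each right-hand side left to right until a non-nullable symbol is reached.

From C → num f f:
  - num is a terminal: add 'num' and stop
From C → * *:
  - '*' is a terminal: add '*' and stop

Collecting: FIRST(C) = { '*', 'num' }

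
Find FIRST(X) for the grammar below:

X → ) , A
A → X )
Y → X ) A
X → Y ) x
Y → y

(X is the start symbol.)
{ ')', 'y' }

To compute FIRST(X), examine every production with X on the left-hand side, reading each right-hand side left to right until a non-nullable symbol is reached.

FIRST sets of the other non-terminals involved (by the same procedure, iterated to a fixed point):
  FIRST(Y) = { ')', 'y' }

From X → ) , A:
  - ')' is a terminal: add ')' and stop
From X → Y ) x:
  - Y is a non-terminal: add FIRST(Y) \ {ε} = { ')', 'y' }
    Y is not nullable, so stop

Collecting: FIRST(X) = { ')', 'y' }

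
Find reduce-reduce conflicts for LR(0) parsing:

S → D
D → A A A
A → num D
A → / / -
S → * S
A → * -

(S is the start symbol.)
No reduce-reduce conflicts

Augment with S' → S and build the canonical LR(0) collection (I0 = CLOSURE({[S' → . S]}), then GOTO on every symbol after a dot until no new states appear). It has 15 states:
  I0: { [A → . * -], [A → . / / -], [A → . num D], [D → . A A A], [S → . * S], [S → . D], [S' → . S] }  — shift
  I1: { [A → * . -], [A → . * -], [A → . / / -], [A → . num D], [D → . A A A], [S → * . S], [S → . * S], [S → . D] }  — shift
  I2: { [A → / . / -] }  — shift
  I3: { [A → . * -], [A → . / / -], [A → . num D], [D → A . A A] }  — shift
  I4: { [S → D .] }  — reduce
  I5: { [S' → S .] }  — accept
  I6: { [A → . * -], [A → . / / -], [A → . num D], [A → num . D], [D → . A A A] }  — shift
  I7: { [A → * . -] }  — shift
  I8: { [A → num D .] }  — reduce
  I9: { [A → * - .] }  — reduce
  I10: { [A → . * -], [A → . / / -], [A → . num D], [D → A A . A] }  — shift
  I11: { [D → A A A .] }  — reduce
  I12: { [A → / / . -] }  — shift
  I13: { [A → / / - .] }  — reduce
  I14: { [S → * S .] }  — reduce

No state contains more than one complete item.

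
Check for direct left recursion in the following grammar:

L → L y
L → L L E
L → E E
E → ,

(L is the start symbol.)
Yes, L is left-recursive

L → L y: LEFT RECURSIVE (starts with L)
L → L L E: LEFT RECURSIVE (starts with L)
L → E E: starts with E
E → ,: starts with ','

The grammar has direct left recursion on: L.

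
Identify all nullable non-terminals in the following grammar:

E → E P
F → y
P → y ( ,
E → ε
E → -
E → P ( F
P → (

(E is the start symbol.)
ε-productions: E → ε
So E is immediately nullable.
No further non-terminal can be added: every production for the remaining non-terminals contains a terminal or a non-nullable non-terminal.
Nullable = { 'E' }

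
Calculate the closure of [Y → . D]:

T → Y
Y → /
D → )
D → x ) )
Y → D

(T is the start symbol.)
To compute CLOSURE, for each item [A → α.Bβ] where B is a non-terminal, add [B → .γ] for all productions B → γ; repeat for the newly added items until nothing changes.

Start with: [Y → . D]
  [Y → . D] has the dot before D: add [D → . )], [D → . x ) )]
No further items can be added.

CLOSURE = { [D → . )], [D → . x ) )], [Y → . D] }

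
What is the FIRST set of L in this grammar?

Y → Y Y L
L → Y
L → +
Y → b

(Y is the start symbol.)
To compute FIRST(L), examine every production with L on the left-hand side, reading each right-hand side left to right until a non-nullable symbol is reached.

FIRST sets of the other non-terminals involved (by the same procedure, iterated to a fixed point):
  FIRST(Y) = { 'b' }

From L → Y:
  - Y is a non-terminal: add FIRST(Y) \ {ε} = { 'b' }
    Y is not nullable, so stop
From L → +:
  - '+' is a terminal: add '+' and stop

Collecting: FIRST(L) = { '+', 'b' }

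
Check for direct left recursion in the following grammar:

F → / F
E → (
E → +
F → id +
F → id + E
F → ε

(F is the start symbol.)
Direct left recursion occurs when N → N α for some non-terminal N (the right-hand side begins with the left-hand side itself).

F → / F: starts with '/'
E → (: starts with '('
E → +: starts with '+'
F → id +: starts with id
F → id + E: starts with id
F → ε: starts with ε

No direct left recursion found.

Answer: No direct left recursion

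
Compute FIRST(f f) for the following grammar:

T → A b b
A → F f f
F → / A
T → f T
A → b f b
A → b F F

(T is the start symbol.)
To compute FIRST(f f), process the symbols left to right:
Symbol f is a terminal. Add 'f' and stop.
FIRST(f f) = { 'f' }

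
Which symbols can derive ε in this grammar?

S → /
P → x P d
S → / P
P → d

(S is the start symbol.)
A non-terminal is nullable if it can derive ε (the empty string): either it has an ε-production, or it has a production whose right-hand side consists entirely of nullable non-terminals.

There are no ε-productions, so no non-terminal can derive ε.
No non-terminals are nullable.

Answer: None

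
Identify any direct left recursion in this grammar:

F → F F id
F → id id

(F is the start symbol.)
Yes, F is left-recursive

F → F F id: LEFT RECURSIVE (starts with F)
F → id id: starts with id

The grammar has direct left recursion on: F.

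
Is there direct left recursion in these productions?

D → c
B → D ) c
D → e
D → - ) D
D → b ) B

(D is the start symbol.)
D → c: starts with c
B → D ) c: starts with D
D → e: starts with e
D → - ) D: starts with '-'
D → b ) B: starts with b

No direct left recursion found.

Answer: No direct left recursion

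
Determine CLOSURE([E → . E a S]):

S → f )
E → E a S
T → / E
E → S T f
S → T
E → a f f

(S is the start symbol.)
{ [E → . E a S], [E → . S T f], [E → . a f f], [S → . T], [S → . f )], [T → . / E] }

To compute CLOSURE, for each item [A → α.Bβ] where B is a non-terminal, add [B → .γ] for all productions B → γ; repeat for the newly added items until nothing changes.

Start with: [E → . E a S]
  [E → . E a S] has the dot before E: add [E → . S T f], [E → . a f f]
  [E → . S T f] has the dot before S: add [S → . f )], [S → . T]
  [S → . T] has the dot before T: add [T → . / E]
No further items can be added.

CLOSURE = { [E → . E a S], [E → . S T f], [E → . a f f], [S → . T], [S → . f )], [T → . / E] }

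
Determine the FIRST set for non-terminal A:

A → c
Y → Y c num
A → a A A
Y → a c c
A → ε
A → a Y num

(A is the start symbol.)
{ 'a', 'c', ε }

From A → c:
  - c is a terminal: add 'c' and stop
From A → a A A:
  - a is a terminal: add 'a' and stop
From A → ε:
  - ε-production, so ε ∈ FIRST(A)
From A → a Y num:
  - a is a terminal: add 'a' and stop

Collecting: FIRST(A) = { 'a', 'c', ε }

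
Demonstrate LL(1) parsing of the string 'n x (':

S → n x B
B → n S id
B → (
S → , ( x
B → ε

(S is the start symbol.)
Stack is shown with the top on the left.

Stack    Input    Action
------------------------
S $      n x ( $  output S → n x B
n x B $  n x ( $  match 'n'
x B $    x ( $    match 'x'
B $      ( $      output B → (
( $      ( $      match '('
$        $        accept

The string is accepted.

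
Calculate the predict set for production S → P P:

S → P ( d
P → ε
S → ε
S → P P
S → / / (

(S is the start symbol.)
PREDICT(S → P P) = (FIRST(RHS) \ {ε}) ∪ (FOLLOW(S) if ε ∈ FIRST(RHS), i.e. RHS ⇒* ε)
FIRST(P) = { ε }
FIRST(P P) = { ε }
ε ∈ FIRST(P P) (the right-hand side is nullable), so add FOLLOW(S) = { $ }
PREDICT(S → P P) = { $ }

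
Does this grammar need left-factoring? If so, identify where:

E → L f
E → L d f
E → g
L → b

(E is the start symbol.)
Yes, E has productions with common prefix 'L'

Left-factoring is needed when two productions for the same non-terminal
share a common prefix on the right-hand side.

Productions for E:
  E → L f
  E → L d f
  E → g

Found common prefix 'L' in productions for E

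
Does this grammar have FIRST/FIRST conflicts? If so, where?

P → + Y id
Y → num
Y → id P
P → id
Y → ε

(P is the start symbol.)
A FIRST/FIRST conflict occurs when two productions N → α and N → β for the same non-terminal have FIRST(α) ∩ FIRST(β) ≠ ∅ (with ε ∈ FIRST of a nullable right-hand side, so two nullable alternatives also conflict).

Productions for P:
  P → + Y id: FIRST = { '+' }
  P → id: FIRST = { 'id' }
Productions for Y:
  Y → num: FIRST = { 'num' }
  Y → id P: FIRST = { 'id' }
  Y → ε: FIRST = { ε }

All alternatives of each non-terminal have pairwise disjoint FIRST sets.

Answer: No FIRST/FIRST conflicts.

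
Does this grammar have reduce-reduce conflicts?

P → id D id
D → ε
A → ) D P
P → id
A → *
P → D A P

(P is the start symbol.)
Yes — I3: [D → .] vs [P → id .]

Augment with P' → P and build the canonical LR(0) collection (I0 = CLOSURE({[P' → . P]}), then GOTO on every symbol after a dot until no new states appear). It has 12 states:
  I0: { [D → .], [P → . D A P], [P → . id D id], [P → . id], [P' → . P] }  — shift, reduce
  I1: { [A → . ) D P], [A → . *], [P → D . A P] }  — shift
  I2: { [P' → P .] }  — accept
  I3: { [D → .], [P → id . D id], [P → id .] }  — 2 reduces
  I4: { [P → id D . id] }  — shift
  I5: { [P → id D id .] }  — reduce
  I6: { [A → ) . D P], [D → .] }  — reduce
  I7: { [A → * .] }  — reduce
  I8: { [D → .], [P → . D A P], [P → . id D id], [P → . id], [P → D A . P] }  — shift, reduce
  I9: { [P → D A P .] }  — reduce
  I10: { [A → ) D . P], [D → .], [P → . D A P], [P → . id D id], [P → . id] }  — shift, reduce
  I11: { [A → ) D P .] }  — reduce

I3 contains complete items [D → .], [P → id .] — reduce-reduce conflict.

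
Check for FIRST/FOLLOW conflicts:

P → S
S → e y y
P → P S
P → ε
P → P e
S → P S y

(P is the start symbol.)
Nullable non-terminals: P.
FIRST sets used below: FIRST(S) = { 'e' }, FIRST(P) = { 'e', ε }

P: nullable alternative(s) P → ε; FOLLOW(P) = { $, 'e' }
  P → S: FIRST \ {ε} = { 'e' } — overlaps FOLLOW(P) on { 'e' }: CONFLICT
  P → P S: FIRST \ {ε} = { 'e' } — overlaps FOLLOW(P) on { 'e' }: CONFLICT
  P → ε: FIRST \ {ε} = { } — this is the only nullable alternative, skip
  P → P e: FIRST \ {ε} = { 'e' } — overlaps FOLLOW(P) on { 'e' }: CONFLICT

S has no nullable alternative, so no FIRST/FOLLOW check is needed there.

So the grammar has 3 FIRST/FOLLOW conflicts (marked CONFLICT above).

Answer: Yes. P → S with FOLLOW(P) on { 'e' }; P → P S with FOLLOW(P) on { 'e' }; P → P e with FOLLOW(P) on { 'e' }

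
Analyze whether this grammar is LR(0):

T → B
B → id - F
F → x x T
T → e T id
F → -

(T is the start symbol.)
Yes, the grammar is LR(0)

Augment with T' → T and build the canonical LR(0) collection (I0 = CLOSURE({[T' → . T]}), then GOTO on every symbol after a dot until no new states appear). It has 13 states:
  I0: { [B → . id - F], [T → . B], [T → . e T id], [T' → . T] }  — shift
  I1: { [T → B .] }  — reduce
  I2: { [T' → T .] }  — accept
  I3: { [B → . id - F], [T → . B], [T → . e T id], [T → e . T id] }  — shift
  I4: { [B → id . - F] }  — shift
  I5: { [B → id - . F], [F → . -], [F → . x x T] }  — shift
  I6: { [F → - .] }  — reduce
  I7: { [B → id - F .] }  — reduce
  I8: { [F → x . x T] }  — shift
  I9: { [B → . id - F], [F → x x . T], [T → . B], [T → . e T id] }  — shift
  I10: { [F → x x T .] }  — reduce
  I11: { [T → e T . id] }  — shift
  I12: { [T → e T id .] }  — reduce

Every state is either a pure shift/goto state or contains exactly one complete item and nothing to shift — no conflicts. The grammar is LR(0).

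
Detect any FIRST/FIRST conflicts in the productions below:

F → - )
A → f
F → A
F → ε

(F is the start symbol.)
A FIRST/FIRST conflict occurs when two productions N → α and N → β for the same non-terminal have FIRST(α) ∩ FIRST(β) ≠ ∅ (with ε ∈ FIRST of a nullable right-hand side, so two nullable alternatives also conflict).

FIRST sets of the non-terminals at (or reachable through a nullable prefix from) the front of some alternative:
  FIRST(A) = { 'f' }

Productions for F:
  F → - ): FIRST = { '-' }
  F → A: FIRST = { 'f' }
  F → ε: FIRST = { ε }
A has only one production, so no FIRST/FIRST conflict is possible there.

All alternatives of each non-terminal have pairwise disjoint FIRST sets.

Answer: No FIRST/FIRST conflicts.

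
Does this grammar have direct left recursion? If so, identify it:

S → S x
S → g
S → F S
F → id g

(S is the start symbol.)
Yes, S is left-recursive

S → S x: LEFT RECURSIVE (starts with S)
S → g: starts with g
S → F S: starts with F
F → id g: starts with id

The grammar has direct left recursion on: S.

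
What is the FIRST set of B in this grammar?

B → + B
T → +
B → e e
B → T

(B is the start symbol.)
To compute FIRST(B), examine every production with B on the left-hand side, reading each right-hand side left to right until a non-nullable symbol is reached.

FIRST sets of the other non-terminals involved (by the same procedure, iterated to a fixed point):
  FIRST(T) = { '+' }

From B → + B:
  - '+' is a terminal: add '+' and stop
From B → e e:
  - e is a terminal: add 'e' and stop
From B → T:
  - T is a non-terminal: add FIRST(T) \ {ε} = { '+' }
    T is not nullable, so stop

Collecting: FIRST(B) = { '+', 'e' }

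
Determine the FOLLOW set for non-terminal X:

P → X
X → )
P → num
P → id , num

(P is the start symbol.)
In P → X: X is at the end, add FOLLOW(P)

The FOLLOW sets referred to above (computed the same way, to a fixed point):
  FOLLOW(P) = { $ }

Taking the union: FOLLOW(X) = { $ }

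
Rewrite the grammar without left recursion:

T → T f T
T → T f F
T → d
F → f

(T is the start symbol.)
T is directly left-recursive. The standard transformation for
  A → A α₁ | ... | A α_m | β₁ | ... | β_n
is
  A  → β₁ A' | ... | β_n A'
  A' → α₁ A' | ... | α_m A' | ε

T → d becomes T → d T'
T → T f T becomes T' → f T T'
T → T f F becomes T' → f F T'
Add T' → ε

Productions for other non-terminals are unchanged:
  F → f

Resulting grammar:
T → d T'
T' → f T T'
T' → f F T'
T' → ε
F → f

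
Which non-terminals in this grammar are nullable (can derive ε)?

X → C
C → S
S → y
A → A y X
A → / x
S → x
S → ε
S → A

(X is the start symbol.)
A non-terminal is nullable if it can derive ε (the empty string): either it has an ε-production, or it has a production whose right-hand side consists entirely of nullable non-terminals.

ε-productions: S → ε
So S is immediately nullable.
C → S: every symbol on the right is nullable, so C is nullable too.
X → C: every symbol on the right is nullable, so X is nullable too.
No further non-terminal can be added: every production for the remaining non-terminals contains a terminal or a non-nullable non-terminal.
Nullable = { 'C', 'S', 'X' }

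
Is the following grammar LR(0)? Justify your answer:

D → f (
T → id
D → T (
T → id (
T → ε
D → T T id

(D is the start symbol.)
No. Shift-reduce conflict between [T → .] and [D → . f (]

Augment with D' → D and build the canonical LR(0) collection (I0 = CLOSURE({[D' → . D]}), then GOTO on every symbol after a dot until no new states appear). It has 10 states:
  I0: { [D → . T (], [D → . T T id], [D → . f (], [D' → . D], [T → . id (], [T → . id], [T → .] }  — shift, reduce
  I1: { [D' → D .] }  — accept
  I2: { [D → T . (], [D → T . T id], [T → . id (], [T → . id], [T → .] }  — shift, reduce
  I3: { [D → f . (] }  — shift
  I4: { [T → id . (], [T → id .] }  — shift, reduce
  I5: { [T → id ( .] }  — reduce
  I6: { [D → f ( .] }  — reduce
  I7: { [D → T ( .] }  — reduce
  I8: { [D → T T . id] }  — shift
  I9: { [D → T T id .] }  — reduce

Conflict in state I0:
  Shift-reduce conflict between [T → .] and [D → . f (]
So the grammar is NOT LR(0).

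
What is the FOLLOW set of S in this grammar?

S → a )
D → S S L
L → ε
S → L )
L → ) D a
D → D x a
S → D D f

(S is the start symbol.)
{ $, ')', 'a', 'f', 'x' }

S is the start symbol, so $ ∈ FOLLOW(S).
In D → S S L: S is followed by S L, add FIRST(S L) \ {ε} = { ')', 'a' }
In D → S S L: S is followed by L, add FIRST(L) \ {ε} = { ')' }
  L is nullable, so also add FOLLOW(D)

The FOLLOW sets referred to above (computed the same way, to a fixed point):
  FOLLOW(D) = { ')', 'a', 'f', 'x' }

Taking the union: FOLLOW(S) = { $, ')', 'a', 'f', 'x' }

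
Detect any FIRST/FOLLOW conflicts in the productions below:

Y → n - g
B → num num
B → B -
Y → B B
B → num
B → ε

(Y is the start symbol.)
Yes. B → num num with FOLLOW(B) on { 'num' }; B → B '-' with FOLLOW(B) on { '-', 'num' }; B → num with FOLLOW(B) on { 'num' }

A FIRST/FOLLOW conflict occurs when a non-terminal N has a nullable alternative N → β (β ⇒* ε) and another alternative N → α with FIRST(α) ∩ FOLLOW(N) ≠ ∅: on such a lookahead the parser cannot decide between expanding α and letting N vanish via β.

Nullable non-terminals: B, Y.
FIRST sets used below: FIRST(B) = { '-', 'num', ε }

B: nullable alternative(s) B → ε; FOLLOW(B) = { $, '-', 'num' }
  B → num num: FIRST \ {ε} = { 'num' } — overlaps FOLLOW(B) on { 'num' }: CONFLICT
  B → B -: FIRST \ {ε} = { '-', 'num' } — overlaps FOLLOW(B) on { '-', 'num' }: CONFLICT
  B → num: FIRST \ {ε} = { 'num' } — overlaps FOLLOW(B) on { 'num' }: CONFLICT
  B → ε: FIRST \ {ε} = { } — this is the only nullable alternative, skip

Y: nullable alternative(s) Y → B B; FOLLOW(Y) = { $ }
  Y → n - g: FIRST \ {ε} = { 'n' } — disjoint from FOLLOW(Y)
  Y → B B: FIRST \ {ε} = { '-', 'num' } — this is the only nullable alternative, skip

So the grammar has 3 FIRST/FOLLOW conflicts (marked CONFLICT above).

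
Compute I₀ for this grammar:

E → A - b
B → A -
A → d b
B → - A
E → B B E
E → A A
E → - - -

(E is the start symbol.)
{ [A → . d b], [B → . - A], [B → . A -], [E → . - - -], [E → . A - b], [E → . A A], [E → . B B E], [E' → . E] }

First, augment the grammar with E' → E
I₀ = CLOSURE({ [E' → . E] }):
  [E' → . E] has the dot before E: add [E → . A - b], [E → . B B E], [E → . A A], [E → . - - -]
  [E → . A - b] has the dot before A: add [A → . d b]
  [E → . B B E] has the dot before B: add [B → . A -], [B → . - A]
No further items can be added.

I₀ = { [A → . d b], [B → . - A], [B → . A -], [E → . - - -], [E → . A - b], [E → . A A], [E → . B B E], [E' → . E] }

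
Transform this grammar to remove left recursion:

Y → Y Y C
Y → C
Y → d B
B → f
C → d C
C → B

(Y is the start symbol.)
Y → C Y'
Y → d B Y'
Y' → Y C Y'
Y' → ε
B → f
C → d C
C → B

Y is directly left-recursive. The standard transformation for
  A → A α₁ | ... | A α_m | β₁ | ... | β_n
is
  A  → β₁ A' | ... | β_n A'
  A' → α₁ A' | ... | α_m A' | ε

Y → C becomes Y → C Y'
Y → d B becomes Y → d B Y'
Y → Y Y C becomes Y' → Y C Y'
Add Y' → ε

Productions for other non-terminals are unchanged:
  B → f
  C → d C
  C → B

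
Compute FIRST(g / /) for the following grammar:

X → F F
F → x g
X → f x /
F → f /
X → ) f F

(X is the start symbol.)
To compute FIRST(g / /), process the symbols left to right:
Symbol g is a terminal. Add 'g' and stop.
FIRST(g / /) = { 'g' }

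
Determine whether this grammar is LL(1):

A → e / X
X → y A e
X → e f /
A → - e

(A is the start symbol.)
Yes, the grammar is LL(1).

A grammar is LL(1) if for each non-terminal N with multiple productions, the predict sets of those productions are pairwise disjoint, where PREDICT(N → α) = (FIRST(α) \ {ε}) ∪ (FOLLOW(N) if α ⇒* ε).

For A:
  PREDICT(A → e '/' X) = { 'e' }
  PREDICT(A → '-' e) = { '-' }
For X:
  PREDICT(X → y A e) = { 'y' }
  PREDICT(X → e f '/') = { 'e' }

All predict sets are disjoint. The grammar IS LL(1).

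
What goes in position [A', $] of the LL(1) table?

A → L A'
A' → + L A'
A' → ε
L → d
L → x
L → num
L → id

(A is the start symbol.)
A' → ε

To find M[A', $], we find productions for A' where $ is in the predict set (PREDICT(N → α) = (FIRST(α) \ {ε}) ∪ (FOLLOW(N) if α ⇒* ε)).

Relevant sets:
  FOLLOW(A') = { $ }

A' → + L A': PREDICT = { '+' }
A' → ε: PREDICT = { $ }
  $ is in predict set, so this production goes in M[A', $]

M[A', $] = A' → ε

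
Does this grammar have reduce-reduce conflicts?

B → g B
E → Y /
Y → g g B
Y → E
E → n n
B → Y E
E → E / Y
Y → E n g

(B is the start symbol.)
Yes — I9: [B → g B .] vs [Y → g g B .]; I11: [B → Y E .] vs [Y → E .]

Augment with B' → B and build the canonical LR(0) collection (I0 = CLOSURE({[B' → . B]}), then GOTO on every symbol after a dot until no new states appear). It has 20 states:
  I0: { [B → . Y E], [B → . g B], [B' → . B], [E → . E / Y], [E → . Y /], [E → . n n], [Y → . E n g], [Y → . E], [Y → . g g B] }  — shift
  I1: { [B' → B .] }  — accept
  I2: { [E → E . / Y], [Y → E . n g], [Y → E .] }  — shift, reduce
  I3: { [B → Y . E], [E → . E / Y], [E → . Y /], [E → . n n], [E → Y . /], [Y → . E n g], [Y → . E], [Y → . g g B] }  — shift
  I4: { [B → . Y E], [B → . g B], [B → g . B], [E → . E / Y], [E → . Y /], [E → . n n], [Y → . E n g], [Y → . E], [Y → . g g B], [Y → g . g B] }  — shift
  I5: { [E → n . n] }  — shift
  I6: { [E → n n .] }  — reduce
  I7: { [B → g B .] }  — reduce
  I8: { [B → . Y E], [B → . g B], [B → g . B], [E → . E / Y], [E → . Y /], [E → . n n], [Y → . E n g], [Y → . E], [Y → . g g B], [Y → g . g B], [Y → g g . B] }  — shift
  I9: { [B → g B .], [Y → g g B .] }  — 2 reduces
  I10: { [E → Y / .] }  — reduce
  I11: { [B → Y E .], [E → E . / Y], [Y → E . n g], [Y → E .] }  — shift, 2 reduces
  I12: { [E → Y . /] }  — shift
  I13: { [Y → g . g B] }  — shift
  I14: { [B → . Y E], [B → . g B], [E → . E / Y], [E → . Y /], [E → . n n], [Y → . E n g], [Y → . E], [Y → . g g B], [Y → g g . B] }  — shift
  I15: { [Y → g g B .] }  — reduce
  I16: { [E → . E / Y], [E → . Y /], [E → . n n], [E → E / . Y], [Y → . E n g], [Y → . E], [Y → . g g B] }  — shift
  I17: { [Y → E n . g] }  — shift
  I18: { [Y → E n g .] }  — reduce
  I19: { [E → E / Y .], [E → Y . /] }  — shift, reduce

I9 contains complete items [B → g B .], [Y → g g B .] — reduce-reduce conflict.
I11 contains complete items [B → Y E .], [Y → E .] — reduce-reduce conflict.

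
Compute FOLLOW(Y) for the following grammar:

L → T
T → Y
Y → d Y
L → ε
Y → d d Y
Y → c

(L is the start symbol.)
{ $ }

To compute FOLLOW(Y), find every occurrence of Y on a right-hand side N → α Y β: add FIRST(β) \ {ε}, and if β is empty or nullable also add FOLLOW(N). Iterate to a fixed point.

In T → Y: Y is at the end, add FOLLOW(T)
In Y → d Y: Y is at the end; this adds FOLLOW(Y) to itself — nothing new
In Y → d d Y: Y is at the end; this adds FOLLOW(Y) to itself — nothing new

The FOLLOW sets referred to above (computed the same way, to a fixed point):
  FOLLOW(T) = { $ }

Taking the union: FOLLOW(Y) = { $ }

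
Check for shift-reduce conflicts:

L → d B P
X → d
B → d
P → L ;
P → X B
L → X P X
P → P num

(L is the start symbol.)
A shift-reduce conflict occurs when an LR(0) state has both:
  - a complete (reduce) item [A → α .] (dot at the end), and
  - a shift item [B → β . c γ] (dot before a terminal).

Augment with L' → L and build the canonical LR(0) collection (I0 = CLOSURE({[L' → . L]}), then GOTO on every symbol after a dot until no new states appear). It has 16 states:
  I0: { [L → . X P X], [L → . d B P], [L' → . L], [X → . d] }  — shift
  I1: { [L' → L .] }  — accept
  I2: { [L → . X P X], [L → . d B P], [L → X . P X], [P → . L ;], [P → . P num], [P → . X B], [X → . d] }  — shift
  I3: { [B → . d], [L → d . B P], [X → d .] }  — shift, reduce
  I4: { [L → . X P X], [L → . d B P], [L → d B . P], [P → . L ;], [P → . P num], [P → . X B], [X → . d] }  — shift
  I5: { [B → d .] }  — reduce
  I6: { [P → L . ;] }  — shift
  I7: { [L → d B P .], [P → P . num] }  — shift, reduce
  I8: { [B → . d], [L → . X P X], [L → . d B P], [L → X . P X], [P → . L ;], [P → . P num], [P → . X B], [P → X . B], [X → . d] }  — shift
  I9: { [P → X B .] }  — reduce
  I10: { [L → X P . X], [P → P . num], [X → . d] }  — shift
  I11: { [B → . d], [B → d .], [L → d . B P], [X → d .] }  — shift, 2 reduces
  I12: { [L → X P X .] }  — reduce
  I13: { [X → d .] }  — reduce
  I14: { [P → P num .] }  — reduce
  I15: { [P → L ; .] }  — reduce

I3 contains reduce item [X → d .] and shift item [B → . d] — shift-reduce conflict.
I7 contains reduce item [L → d B P .] and shift item [P → P . num] — shift-reduce conflict.
I11 contains reduce items [B → d .], [X → d .] and shift item [B → . d] — shift-reduce conflict.

Answer: Yes — I3: [X → d .] vs [B → . d]; I7: [L → d B P .] vs [P → P . num]; I11: [B → d .] vs [B → . d]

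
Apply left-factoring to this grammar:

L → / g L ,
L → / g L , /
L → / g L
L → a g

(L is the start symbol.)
Left-factoring transforms A → αβ₁ | αβ₂ into A → αA' and A' → β₁ | β₂
(α is the longest common prefix among the alternatives). Repeat until
no nonterminal has two alternatives with a common prefix.

Round 1: L has alternatives sharing prefix '/ g L'. Introduce L': L → / g L L'
  Add: L' → ,
  Add: L' → , /
  Add: L' → ε

Round 2: L' has alternatives sharing prefix ','. Introduce L'': L' → , L''
  Add: L'' → ε
  Add: L'' → /

No remaining common prefixes — done.

Resulting grammar:
L → / g L L'
L' → , L''
L'' → ε
L'' → /
L' → ε
L → a g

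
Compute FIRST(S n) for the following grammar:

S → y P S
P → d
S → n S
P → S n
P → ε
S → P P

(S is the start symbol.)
{ 'd', 'n', 'y' }

FIRST sets of the non-terminals involved (from the grammar, by fixed-point iteration):
  FIRST(S) = { 'd', 'n', 'y', ε }

To compute FIRST(S n), process the symbols left to right:
Symbol S is a non-terminal. Add FIRST(S) \ {ε} = { 'd', 'n', 'y' }
S is nullable (ε ∈ FIRST(S)), continue to the next symbol.
Symbol n is a terminal. Add 'n' and stop.
FIRST(S n) = { 'd', 'n', 'y' }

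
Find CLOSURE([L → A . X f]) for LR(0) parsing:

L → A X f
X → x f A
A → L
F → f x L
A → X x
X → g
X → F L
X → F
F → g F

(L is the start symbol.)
{ [F → . f x L], [F → . g F], [L → A . X f], [X → . F L], [X → . F], [X → . g], [X → . x f A] }

Start with: [L → A . X f]
  [L → A . X f] has the dot before X: add [X → . x f A], [X → . g], [X → . F L], [X → . F]
  [X → . F L] has the dot before F: add [F → . f x L], [F → . g F]
No further items can be added.

CLOSURE = { [F → . f x L], [F → . g F], [L → A . X f], [X → . F L], [X → . F], [X → . g], [X → . x f A] }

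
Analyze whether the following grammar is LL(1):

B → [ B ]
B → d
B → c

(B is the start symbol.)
Yes, the grammar is LL(1).

For B:
  PREDICT(B → '[' B ']') = { '[' }
  PREDICT(B → d) = { 'd' }
  PREDICT(B → c) = { 'c' }

All predict sets are disjoint. The grammar IS LL(1).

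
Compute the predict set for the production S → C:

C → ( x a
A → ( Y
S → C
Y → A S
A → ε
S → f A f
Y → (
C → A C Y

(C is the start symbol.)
PREDICT(S → C) = (FIRST(RHS) \ {ε}) ∪ (FOLLOW(S) if ε ∈ FIRST(RHS), i.e. RHS ⇒* ε)
FIRST(C) = { '(' }
FIRST(C) = { '(' }
ε ∉ FIRST(C), so FOLLOW(S) is not added.
PREDICT(S → C) = { '(' }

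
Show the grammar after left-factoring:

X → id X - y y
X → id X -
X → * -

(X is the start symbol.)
X → id X - X'
X' → y y
X' → ε
X → * -

Left-factoring transforms A → αβ₁ | αβ₂ into A → αA' and A' → β₁ | β₂
(α is the longest common prefix among the alternatives). Repeat until
no nonterminal has two alternatives with a common prefix.

Round 1: X has alternatives sharing prefix 'id X -'. Introduce X': X → id X - X'
  Add: X' → y y
  Add: X' → ε

No remaining common prefixes — done.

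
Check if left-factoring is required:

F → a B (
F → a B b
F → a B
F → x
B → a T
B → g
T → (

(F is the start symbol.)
Left-factoring is needed when two productions for the same non-terminal
share a common prefix on the right-hand side.

Productions for F:
  F → a B (
  F → a B b
  F → a B
  F → x
Productions for B:
  B → a T
  B → g

Found common prefix 'a B' in productions for F

Answer: Yes, F has productions with common prefix 'a B'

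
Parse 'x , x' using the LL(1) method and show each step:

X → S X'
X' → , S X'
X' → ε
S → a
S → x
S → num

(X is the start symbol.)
LL(1) parsing maintains a stack (initially the start symbol over $) and the input. At each step: if the stack top is a terminal, match it against the current input token; if it is a non-terminal N, replace it with the RHS of M[N, lookahead] (the unique production whose predict set contains the lookahead).

Stack is shown with the top on the left.

Stack     Input    Action
-------------------------
X $       x , x $  output X → S X'
S X' $    x , x $  output S → x
x X' $    x , x $  match 'x'
X' $      , x $    output X' → , S X'
, S X' $  , x $    match ','
S X' $    x $      output S → x
x X' $    x $      match 'x'
X' $      $        output X' → ε
$         $        accept

The string is accepted.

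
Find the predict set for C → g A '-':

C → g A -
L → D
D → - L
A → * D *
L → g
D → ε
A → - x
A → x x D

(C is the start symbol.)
{ 'g' }

PREDICT(C → g A '-') = (FIRST(RHS) \ {ε}) ∪ (FOLLOW(C) if ε ∈ FIRST(RHS), i.e. RHS ⇒* ε)
FIRST(g A '-') = { 'g' }
ε ∉ FIRST(g A '-'), so FOLLOW(C) is not added.
PREDICT(C → g A '-') = { 'g' }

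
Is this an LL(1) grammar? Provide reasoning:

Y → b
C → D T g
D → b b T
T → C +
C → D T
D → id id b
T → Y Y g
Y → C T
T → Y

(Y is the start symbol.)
A grammar is LL(1) if for each non-terminal N with multiple productions, the predict sets of those productions are pairwise disjoint, where PREDICT(N → α) = (FIRST(α) \ {ε}) ∪ (FOLLOW(N) if α ⇒* ε).

Relevant sets:
  FIRST(C) = { 'b', 'id' }
  FIRST(D) = { 'b', 'id' }
  FIRST(Y) = { 'b', 'id' }

For Y:
  PREDICT(Y → b) = { 'b' }
  PREDICT(Y → C T) = { 'b', 'id' }
For C:
  PREDICT(C → D T g) = { 'b', 'id' }
  PREDICT(C → D T) = { 'b', 'id' }
For D:
  PREDICT(D → b b T) = { 'b' }
  PREDICT(D → id id b) = { 'id' }
For T:
  PREDICT(T → C '+') = { 'b', 'id' }
  PREDICT(T → Y Y g) = { 'b', 'id' }
  PREDICT(T → Y) = { 'b', 'id' }

Conflict found: Predict set conflict for Y: { 'b' }
The grammar is NOT LL(1).

Answer: No. Predict set conflict for Y: { 'b' }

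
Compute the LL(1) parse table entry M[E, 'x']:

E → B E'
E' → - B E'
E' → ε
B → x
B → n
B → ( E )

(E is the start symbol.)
E → B E'

To find M[E, 'x'], we find productions for E where 'x' is in the predict set (PREDICT(N → α) = (FIRST(α) \ {ε}) ∪ (FOLLOW(N) if α ⇒* ε)).

Relevant sets:
  FIRST(B) = { '(', 'n', 'x' }

E → B E': PREDICT = { '(', 'n', 'x' }
  'x' is in predict set, so this production goes in M[E, 'x']

M[E, 'x'] = E → B E'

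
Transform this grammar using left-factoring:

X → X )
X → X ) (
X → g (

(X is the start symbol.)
X → X ) X'
X' → ε
X' → (
X → g (

Left-factoring transforms A → αβ₁ | αβ₂ into A → αA' and A' → β₁ | β₂
(α is the longest common prefix among the alternatives). Repeat until
no nonterminal has two alternatives with a common prefix.

Round 1: X has alternatives sharing prefix 'X )'. Introduce X': X → X ) X'
  Add: X' → ε
  Add: X' → (

No remaining common prefixes — done.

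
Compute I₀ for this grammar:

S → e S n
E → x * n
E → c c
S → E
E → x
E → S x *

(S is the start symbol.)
First, augment the grammar with S' → S
I₀ = CLOSURE({ [S' → . S] }):
  [S' → . S] has the dot before S: add [S → . e S n], [S → . E]
  [S → . E] has the dot before E: add [E → . x * n], [E → . c c], [E → . x], [E → . S x *]
No further items can be added.

I₀ = { [E → . S x *], [E → . c c], [E → . x * n], [E → . x], [S → . E], [S → . e S n], [S' → . S] }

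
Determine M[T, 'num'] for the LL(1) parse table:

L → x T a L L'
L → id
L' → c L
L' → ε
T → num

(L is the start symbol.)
To find M[T, 'num'], we find productions for T where 'num' is in the predict set (PREDICT(N → α) = (FIRST(α) \ {ε}) ∪ (FOLLOW(N) if α ⇒* ε)).

T → num: PREDICT = { 'num' }
  'num' is in predict set, so this production goes in M[T, 'num']

M[T, 'num'] = T → num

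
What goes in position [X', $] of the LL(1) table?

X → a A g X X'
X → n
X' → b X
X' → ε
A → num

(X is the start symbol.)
X' → ε

To find M[X', $], we find productions for X' where $ is in the predict set (PREDICT(N → α) = (FIRST(α) \ {ε}) ∪ (FOLLOW(N) if α ⇒* ε)).

Relevant sets:
  FOLLOW(X') = { $, 'b' }

X' → b X: PREDICT = { 'b' }
X' → ε: PREDICT = { $, 'b' }
  $ is in predict set, so this production goes in M[X', $]

M[X', $] = X' → ε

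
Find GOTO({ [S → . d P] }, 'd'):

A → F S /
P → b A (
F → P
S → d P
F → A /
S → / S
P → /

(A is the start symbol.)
{ [P → . /], [P → . b A (], [S → d . P] }

GOTO(I, 'd') = CLOSURE({ [A → αX.β] : [A → α.Xβ] ∈ I, X = 'd' })

Items with dot before 'd', with the dot advanced:
  [S → . d P] → [S → d . P]
Closure of the advanced items:
  [S → d . P] has the dot before P: add [P → . b A (], [P → . /]

GOTO = { [P → . /], [P → . b A (], [S → d . P] }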